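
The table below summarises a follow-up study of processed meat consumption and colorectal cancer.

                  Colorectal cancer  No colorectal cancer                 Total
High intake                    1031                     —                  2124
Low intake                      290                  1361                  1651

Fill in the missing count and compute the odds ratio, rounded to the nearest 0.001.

The missing cell is in the exposed row: 2124 − 1031 = 1093.
So a = 1031, b = 1093, c = 290, d = 1361.
OR = (a·d)/(b·c) = (1031 × 1361) / (1093 × 290) = 1403191 / 316970 = 4.42689

4.427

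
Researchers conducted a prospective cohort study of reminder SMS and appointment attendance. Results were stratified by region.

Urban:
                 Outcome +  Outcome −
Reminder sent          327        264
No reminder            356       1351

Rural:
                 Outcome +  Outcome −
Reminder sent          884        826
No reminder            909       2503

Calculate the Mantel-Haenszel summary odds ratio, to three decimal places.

OR_MH = Σ(aᵢdᵢ/nᵢ) / Σ(bᵢcᵢ/nᵢ), where nᵢ is the stratum total.
Stratum 1 (Urban): n = 2298; a·d/n = 327·1351/2298 = 192.2441; b·c/n = 264·356/2298 = 40.8982
Stratum 2 (Rural): n = 5122; a·d/n = 884·2503/5122 = 431.9898; b·c/n = 826·909/5122 = 146.5900
OR_MH = (192.2441 + 431.9898) / (40.8982 + 146.5900) = 624.2340 / 187.4882 = 3.32946

3.329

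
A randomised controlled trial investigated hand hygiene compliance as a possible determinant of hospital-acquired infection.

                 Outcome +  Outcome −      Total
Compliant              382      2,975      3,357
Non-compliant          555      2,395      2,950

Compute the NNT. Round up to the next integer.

14

Risk in treated group = 382/3357 = 0.11379; risk in control = 555/2950 = 0.18814.
Absolute risk reduction = 0.18814 − 0.11379 = 0.07434
NNT = 1 / ARR = 1 / 0.07434 = 13.451 → round up → 14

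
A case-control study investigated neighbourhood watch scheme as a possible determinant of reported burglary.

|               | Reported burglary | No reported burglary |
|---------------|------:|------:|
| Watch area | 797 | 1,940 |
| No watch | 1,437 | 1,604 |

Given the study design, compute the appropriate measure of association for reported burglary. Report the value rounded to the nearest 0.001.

Cells: a = 797, b = 1940, c = 1437, d = 1604.
This is a case-control study: participants were sampled on outcome status, so risks in the source population cannot be estimated directly — relative risk is not valid here. The odds ratio is the appropriate measure.
OR = (a·d)/(b·c) = (797 × 1604) / (1940 × 1437) = 1278388 / 2787780 = 0.45857

0.459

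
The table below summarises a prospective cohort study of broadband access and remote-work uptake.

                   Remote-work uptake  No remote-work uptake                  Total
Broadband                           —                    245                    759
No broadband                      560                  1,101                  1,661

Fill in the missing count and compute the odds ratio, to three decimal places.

4.125

The missing cell is in the exposed row: 759 − 245 = 514.
So a = 514, b = 245, c = 560, d = 1101.
OR = (a·d)/(b·c) = (514 × 1101) / (245 × 560) = 565914 / 137200 = 4.12474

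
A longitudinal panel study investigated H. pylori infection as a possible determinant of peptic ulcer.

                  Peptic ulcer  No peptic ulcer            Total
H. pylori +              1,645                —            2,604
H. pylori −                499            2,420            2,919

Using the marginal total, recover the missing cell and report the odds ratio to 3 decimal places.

The missing cell is in the exposed row: 2604 − 1645 = 959.
So a = 1645, b = 959, c = 499, d = 2420.
OR = (a·d)/(b·c) = (1645 × 2420) / (959 × 499) = 3980900 / 478541 = 8.31883

8.319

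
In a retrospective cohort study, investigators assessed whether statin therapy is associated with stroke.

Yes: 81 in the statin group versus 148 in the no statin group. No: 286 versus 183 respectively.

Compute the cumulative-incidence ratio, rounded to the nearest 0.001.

From the description: a = 81, b = 286, c = 148, d = 183.
Risk in exposed = 81/367 = 0.22071; risk in unexposed = 148/331 = 0.44713.
RR = 0.22071 / 0.44713 = 0.49361
The risk is 51% lower among the exposed than among the unexposed.

0.494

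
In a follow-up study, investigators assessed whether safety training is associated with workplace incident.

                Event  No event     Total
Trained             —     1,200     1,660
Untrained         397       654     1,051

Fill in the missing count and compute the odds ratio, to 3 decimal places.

The missing cell is in the exposed row: 1660 − 1200 = 460.
So a = 460, b = 1200, c = 397, d = 654.
OR = (a·d)/(b·c) = (460 × 654) / (1200 × 397) = 300840 / 476400 = 0.63149

0.631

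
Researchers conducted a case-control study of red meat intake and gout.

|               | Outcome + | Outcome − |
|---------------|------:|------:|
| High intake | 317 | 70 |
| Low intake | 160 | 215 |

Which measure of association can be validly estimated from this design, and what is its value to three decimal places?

6.085

Cells: a = 317, b = 70, c = 160, d = 215.
This is a case-control study: participants were sampled on outcome status, so risks in the source population cannot be estimated directly — relative risk is not valid here. The odds ratio is the appropriate measure.
OR = (a·d)/(b·c) = (317 × 215) / (70 × 160) = 68155 / 11200 = 6.08527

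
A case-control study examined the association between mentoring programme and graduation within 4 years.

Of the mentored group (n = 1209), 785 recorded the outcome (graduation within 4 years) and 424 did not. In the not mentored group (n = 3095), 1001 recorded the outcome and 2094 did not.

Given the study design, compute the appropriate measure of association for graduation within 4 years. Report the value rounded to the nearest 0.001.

From the description: a = 785, b = 424, c = 1001, d = 2094.
This is a case-control study: participants were sampled on outcome status, so risks in the source population cannot be estimated directly — relative risk is not valid here. The odds ratio is the appropriate measure.
OR = (a·d)/(b·c) = (785 × 2094) / (424 × 1001) = 1643790 / 424424 = 3.87299

3.873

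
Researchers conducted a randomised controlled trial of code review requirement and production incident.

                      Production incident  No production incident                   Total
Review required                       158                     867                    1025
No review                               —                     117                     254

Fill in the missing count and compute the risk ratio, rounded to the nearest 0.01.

0.29

The missing cell is in the unexposed row: 254 − 117 = 137.
So a = 158, b = 867, c = 137, d = 117.
RR = [a/(a+b)] / [c/(c+d)] = (158/1025) / (137/254) = 0.15415/0.53937 = 0.28579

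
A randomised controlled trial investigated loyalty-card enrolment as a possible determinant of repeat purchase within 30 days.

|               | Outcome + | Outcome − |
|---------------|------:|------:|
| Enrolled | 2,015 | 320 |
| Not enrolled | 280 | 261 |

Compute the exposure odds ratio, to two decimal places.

5.87

Cells: a = 2015, b = 320, c = 280, d = 261.
OR = (a·d)/(b·c) = (2015 × 261) / (320 × 280) = 525915 / 89600 = 5.86959
The odds of repeat purchase within 30 days are about 5.87 times as high in the enrolled group.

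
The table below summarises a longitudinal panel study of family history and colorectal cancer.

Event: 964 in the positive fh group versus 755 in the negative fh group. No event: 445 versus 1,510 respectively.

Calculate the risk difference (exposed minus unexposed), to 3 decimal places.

From the description: a = 964, b = 445, c = 755, d = 1510.
Risk in exposed = 964/1409 = 0.684173; risk in unexposed = 755/2265 = 0.333333.
Risk difference = 0.684173 − 0.333333 = 0.350840

0.351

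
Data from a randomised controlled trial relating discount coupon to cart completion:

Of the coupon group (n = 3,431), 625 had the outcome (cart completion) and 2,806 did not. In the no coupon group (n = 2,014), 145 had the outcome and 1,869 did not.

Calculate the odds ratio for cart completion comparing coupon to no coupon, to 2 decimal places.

From the description: a = 625, b = 2806, c = 145, d = 1869.
OR = (a·d)/(b·c) = (625 × 1869) / (2806 × 145) = 1168125 / 406870 = 2.87100
The odds of cart completion are about 2.87 times as high in the coupon group.

2.87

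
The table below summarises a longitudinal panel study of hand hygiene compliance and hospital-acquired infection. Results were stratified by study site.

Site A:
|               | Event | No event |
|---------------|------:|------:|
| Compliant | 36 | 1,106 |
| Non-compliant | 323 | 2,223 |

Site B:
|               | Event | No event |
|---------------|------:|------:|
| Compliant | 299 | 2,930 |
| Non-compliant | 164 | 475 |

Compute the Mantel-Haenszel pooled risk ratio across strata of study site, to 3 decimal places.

RR_MH = Σ(aᵢ·n₀ᵢ/nᵢ) / Σ(cᵢ·n₁ᵢ/nᵢ), with n₁ᵢ = aᵢ+bᵢ (exposed), n₀ᵢ = cᵢ+dᵢ (unexposed), nᵢ = n₁ᵢ+n₀ᵢ.
Stratum 1 (Site A): n₁ = 1142, n₀ = 2546, n = 3688; a·n₀/n = 36·2546/3688 = 24.8525; c·n₁/n = 323·1142/3688 = 100.0179
Stratum 2 (Site B): n₁ = 3229, n₀ = 639, n = 3868; a·n₀/n = 299·639/3868 = 49.3953; c·n₁/n = 164·3229/3868 = 136.9069
RR_MH = (24.8525 + 49.3953) / (100.0179 + 136.9069) = 74.2478 / 236.9248 = 0.31338

0.313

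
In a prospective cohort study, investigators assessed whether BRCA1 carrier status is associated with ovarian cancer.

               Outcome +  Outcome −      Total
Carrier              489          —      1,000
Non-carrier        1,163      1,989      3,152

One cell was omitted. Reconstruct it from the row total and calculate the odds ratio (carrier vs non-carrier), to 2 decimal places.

1.64

The missing cell is in the exposed row: 1000 − 489 = 511.
So a = 489, b = 511, c = 1163, d = 1989.
OR = (a·d)/(b·c) = (489 × 1989) / (511 × 1163) = 972621 / 594293 = 1.63660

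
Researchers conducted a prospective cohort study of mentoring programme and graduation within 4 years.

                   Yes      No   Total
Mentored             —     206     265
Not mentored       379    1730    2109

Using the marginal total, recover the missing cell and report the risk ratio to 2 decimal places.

1.24

The missing cell is in the exposed row: 265 − 206 = 59.
So a = 59, b = 206, c = 379, d = 1730.
RR = [a/(a+b)] / [c/(c+d)] = (59/265) / (379/2109) = 0.22264/0.17971 = 1.23892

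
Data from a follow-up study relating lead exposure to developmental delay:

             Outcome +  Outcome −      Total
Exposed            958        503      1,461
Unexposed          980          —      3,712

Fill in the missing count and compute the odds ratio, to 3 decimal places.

5.309

The missing cell is in the unexposed row: 3712 − 980 = 2732.
So a = 958, b = 503, c = 980, d = 2732.
OR = (a·d)/(b·c) = (958 × 2732) / (503 × 980) = 2617256 / 492940 = 5.30948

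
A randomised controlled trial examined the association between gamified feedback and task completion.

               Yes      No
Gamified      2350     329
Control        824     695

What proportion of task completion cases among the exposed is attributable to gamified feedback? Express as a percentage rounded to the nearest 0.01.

38.16

Cells: a = 2350, b = 329, c = 824, d = 695.
Risk in exposed = 2350/2679 = 0.87719; risk in unexposed = 824/1519 = 0.54246.
RR = 0.87719/0.54246 = 1.61706
AR% = (RR − 1)/RR × 100 = (1.61706 − 1)/1.61706 × 100 = 38.1593%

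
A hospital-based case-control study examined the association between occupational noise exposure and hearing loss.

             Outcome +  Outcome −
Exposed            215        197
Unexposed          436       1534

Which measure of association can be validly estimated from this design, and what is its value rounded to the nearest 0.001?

3.840

Cells: a = 215, b = 197, c = 436, d = 1534.
This is a hospital-based case-control study: participants were sampled on outcome status, so risks in the source population cannot be estimated directly — relative risk is not valid here. The odds ratio is the appropriate measure.
OR = (a·d)/(b·c) = (215 × 1534) / (197 × 436) = 329810 / 85892 = 3.83982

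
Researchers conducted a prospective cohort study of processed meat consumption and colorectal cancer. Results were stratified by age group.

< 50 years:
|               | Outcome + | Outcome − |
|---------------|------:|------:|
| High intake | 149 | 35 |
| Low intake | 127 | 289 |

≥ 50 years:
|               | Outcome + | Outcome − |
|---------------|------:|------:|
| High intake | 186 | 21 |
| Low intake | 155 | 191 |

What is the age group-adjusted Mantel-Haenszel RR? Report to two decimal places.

RR_MH = Σ(aᵢ·n₀ᵢ/nᵢ) / Σ(cᵢ·n₁ᵢ/nᵢ), with n₁ᵢ = aᵢ+bᵢ (exposed), n₀ᵢ = cᵢ+dᵢ (unexposed), nᵢ = n₁ᵢ+n₀ᵢ.
Stratum 1 (< 50 years): n₁ = 184, n₀ = 416, n = 600; a·n₀/n = 149·416/600 = 103.3067; c·n₁/n = 127·184/600 = 38.9467
Stratum 2 (≥ 50 years): n₁ = 207, n₀ = 346, n = 553; a·n₀/n = 186·346/553 = 116.3761; c·n₁/n = 155·207/553 = 58.0199
RR_MH = (103.3067 + 116.3761) / (38.9467 + 58.0199) = 219.6828 / 96.9666 = 2.26555

2.27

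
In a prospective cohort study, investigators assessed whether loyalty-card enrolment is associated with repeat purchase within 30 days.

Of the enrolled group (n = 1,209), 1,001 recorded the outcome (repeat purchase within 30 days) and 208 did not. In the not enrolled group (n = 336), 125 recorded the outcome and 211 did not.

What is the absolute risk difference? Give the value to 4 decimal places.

0.4559

From the description: a = 1001, b = 208, c = 125, d = 211.
Risk in exposed = 1001/1209 = 0.827957; risk in unexposed = 125/336 = 0.372024.
Risk difference = 0.827957 − 0.372024 = 0.455933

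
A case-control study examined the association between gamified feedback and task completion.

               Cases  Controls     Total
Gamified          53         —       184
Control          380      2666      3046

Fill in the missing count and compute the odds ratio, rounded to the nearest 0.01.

The missing cell is in the exposed row: 184 − 53 = 131.
So a = 53, b = 131, c = 380, d = 2666.
OR = (a·d)/(b·c) = (53 × 2666) / (131 × 380) = 141298 / 49780 = 2.83845

2.84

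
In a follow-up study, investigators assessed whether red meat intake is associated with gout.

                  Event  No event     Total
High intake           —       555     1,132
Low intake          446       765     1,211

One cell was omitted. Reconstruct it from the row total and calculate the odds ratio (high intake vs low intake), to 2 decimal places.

The missing cell is in the exposed row: 1132 − 555 = 577.
So a = 577, b = 555, c = 446, d = 765.
OR = (a·d)/(b·c) = (577 × 765) / (555 × 446) = 441405 / 247530 = 1.78324

1.78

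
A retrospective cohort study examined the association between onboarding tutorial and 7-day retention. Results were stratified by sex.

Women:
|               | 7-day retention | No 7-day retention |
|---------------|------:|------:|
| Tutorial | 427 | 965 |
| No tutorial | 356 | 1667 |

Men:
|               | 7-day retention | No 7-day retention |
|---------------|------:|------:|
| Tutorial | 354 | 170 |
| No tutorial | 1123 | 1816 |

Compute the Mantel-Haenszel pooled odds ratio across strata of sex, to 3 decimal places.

OR_MH = Σ(aᵢdᵢ/nᵢ) / Σ(bᵢcᵢ/nᵢ), where nᵢ is the stratum total.
Stratum 1 (Women): n = 3415; a·d/n = 427·1667/3415 = 208.4360; b·c/n = 965·356/3415 = 100.5974
Stratum 2 (Men): n = 3463; a·d/n = 354·1816/3463 = 185.6379; b·c/n = 170·1123/3463 = 55.1285
OR_MH = (208.4360 + 185.6379) / (100.5974 + 55.1285) = 394.0739 / 155.7259 = 2.53056

2.531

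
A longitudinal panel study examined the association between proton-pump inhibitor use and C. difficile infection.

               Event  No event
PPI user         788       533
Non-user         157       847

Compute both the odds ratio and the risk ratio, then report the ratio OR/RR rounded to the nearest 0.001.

2.091

Cells: a = 788, b = 533, c = 157, d = 847.
OR = (788·847)/(533·157) = 667436/83681 = 7.97596
Risk in exposed = 788/1321 = 0.59652; risk in unexposed = 157/1004 = 0.15637; RR = 3.81467
OR/RR = 7.97596 / 3.81467 = 2.09086
The outcome is not rare, so the OR lies further from 1 than the RR.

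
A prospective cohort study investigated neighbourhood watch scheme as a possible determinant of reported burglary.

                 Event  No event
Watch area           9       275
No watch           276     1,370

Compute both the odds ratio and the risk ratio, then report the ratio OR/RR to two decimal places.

Cells: a = 9, b = 275, c = 276, d = 1370.
OR = (9·1370)/(275·276) = 12330/75900 = 0.16245
Risk in exposed = 9/284 = 0.03169; risk in unexposed = 276/1646 = 0.16768; RR = 0.18899
OR/RR = 0.16245 / 0.18899 = 0.85956
The outcome is not rare, so the OR lies further from 1 than the RR.

0.86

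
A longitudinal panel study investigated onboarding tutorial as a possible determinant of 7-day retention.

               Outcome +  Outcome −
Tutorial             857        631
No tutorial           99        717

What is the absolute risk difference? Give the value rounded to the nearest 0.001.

0.455

Cells: a = 857, b = 631, c = 99, d = 717.
Risk in exposed = 857/1488 = 0.575941; risk in unexposed = 99/816 = 0.121324.
Risk difference = 0.575941 − 0.121324 = 0.454617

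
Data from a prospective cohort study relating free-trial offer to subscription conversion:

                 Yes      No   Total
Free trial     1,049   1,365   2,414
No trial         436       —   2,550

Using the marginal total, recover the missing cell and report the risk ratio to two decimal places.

The missing cell is in the unexposed row: 2550 − 436 = 2114.
So a = 1049, b = 1365, c = 436, d = 2114.
RR = [a/(a+b)] / [c/(c+d)] = (1049/2414) / (436/2550) = 0.43455/0.17098 = 2.54151

2.54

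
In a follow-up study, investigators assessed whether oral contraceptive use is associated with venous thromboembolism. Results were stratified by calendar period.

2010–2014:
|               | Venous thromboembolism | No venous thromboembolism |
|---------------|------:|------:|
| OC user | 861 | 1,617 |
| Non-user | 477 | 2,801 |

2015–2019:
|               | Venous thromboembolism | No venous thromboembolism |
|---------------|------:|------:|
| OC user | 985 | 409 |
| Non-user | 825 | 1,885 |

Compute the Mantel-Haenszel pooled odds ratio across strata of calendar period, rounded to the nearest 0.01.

OR_MH = Σ(aᵢdᵢ/nᵢ) / Σ(bᵢcᵢ/nᵢ), where nᵢ is the stratum total.
Stratum 1 (2010–2014): n = 5756; a·d/n = 861·2801/5756 = 418.9821; b·c/n = 1617·477/5756 = 134.0009
Stratum 2 (2015–2019): n = 4104; a·d/n = 985·1885/4104 = 452.4184; b·c/n = 409·825/4104 = 82.2186
OR_MH = (418.9821 + 452.4184) / (134.0009 + 82.2186) = 871.4005 / 216.2194 = 4.03017

4.03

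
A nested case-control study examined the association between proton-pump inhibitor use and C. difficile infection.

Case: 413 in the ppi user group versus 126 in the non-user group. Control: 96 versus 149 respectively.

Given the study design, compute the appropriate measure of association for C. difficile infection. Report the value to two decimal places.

From the description: a = 413, b = 96, c = 126, d = 149.
This is a nested case-control study: participants were sampled on outcome status, so risks in the source population cannot be estimated directly — relative risk is not valid here. The odds ratio is the appropriate measure.
OR = (a·d)/(b·c) = (413 × 149) / (96 × 126) = 61537 / 12096 = 5.08738

5.09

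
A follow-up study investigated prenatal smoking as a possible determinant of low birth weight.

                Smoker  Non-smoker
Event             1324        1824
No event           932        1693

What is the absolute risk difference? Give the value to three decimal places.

0.068

Reading the table with exposure as columns: a = 1324 (Smoker, case), b = 932 (Smoker, non-case), c = 1824 (Non-smoker, case), d = 1693.
Risk in exposed = 1324/2256 = 0.586879; risk in unexposed = 1824/3517 = 0.518624.
Risk difference = 0.586879 − 0.518624 = 0.068256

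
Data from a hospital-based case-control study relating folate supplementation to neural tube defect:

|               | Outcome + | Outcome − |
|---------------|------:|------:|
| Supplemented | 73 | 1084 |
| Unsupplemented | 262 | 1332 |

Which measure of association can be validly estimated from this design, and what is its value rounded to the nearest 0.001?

Cells: a = 73, b = 1084, c = 262, d = 1332.
This is a hospital-based case-control study: participants were sampled on outcome status, so risks in the source population cannot be estimated directly — relative risk is not valid here. The odds ratio is the appropriate measure.
OR = (a·d)/(b·c) = (73 × 1332) / (1084 × 262) = 97236 / 284008 = 0.34237

0.342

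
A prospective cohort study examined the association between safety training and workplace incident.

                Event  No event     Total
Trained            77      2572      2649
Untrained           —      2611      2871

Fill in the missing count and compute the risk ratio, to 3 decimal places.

The missing cell is in the unexposed row: 2871 − 2611 = 260.
So a = 77, b = 2572, c = 260, d = 2611.
RR = [a/(a+b)] / [c/(c+d)] = (77/2649) / (260/2871) = 0.02907/0.09056 = 0.32097

0.321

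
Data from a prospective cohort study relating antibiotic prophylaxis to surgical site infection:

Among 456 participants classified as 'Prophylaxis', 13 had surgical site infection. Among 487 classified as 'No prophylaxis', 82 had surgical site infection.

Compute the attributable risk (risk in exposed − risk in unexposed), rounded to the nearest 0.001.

From the description: a = 13, b = 443, c = 82, d = 405.
Risk in exposed = 13/456 = 0.028509; risk in unexposed = 82/487 = 0.168378.
Risk difference = 0.028509 − 0.168378 = -0.139869

-0.140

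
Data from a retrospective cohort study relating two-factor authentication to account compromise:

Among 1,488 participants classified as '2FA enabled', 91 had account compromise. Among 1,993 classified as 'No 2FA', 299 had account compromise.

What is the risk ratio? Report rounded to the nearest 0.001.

From the description: a = 91, b = 1397, c = 299, d = 1694.
Risk in exposed = 91/1488 = 0.06116; risk in unexposed = 299/1993 = 0.15003.
RR = 0.06116 / 0.15003 = 0.40764
The risk is 59% lower among the exposed than among the unexposed.

0.408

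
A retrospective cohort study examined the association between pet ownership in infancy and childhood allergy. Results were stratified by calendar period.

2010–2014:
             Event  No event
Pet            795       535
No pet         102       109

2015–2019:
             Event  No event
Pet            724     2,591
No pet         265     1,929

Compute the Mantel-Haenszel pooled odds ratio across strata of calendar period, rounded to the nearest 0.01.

OR_MH = Σ(aᵢdᵢ/nᵢ) / Σ(bᵢcᵢ/nᵢ), where nᵢ is the stratum total.
Stratum 1 (2010–2014): n = 1541; a·d/n = 795·109/1541 = 56.2330; b·c/n = 535·102/1541 = 35.4121
Stratum 2 (2015–2019): n = 5509; a·d/n = 724·1929/5509 = 253.5117; b·c/n = 2591·265/5509 = 124.6351
OR_MH = (56.2330 + 253.5117) / (35.4121 + 124.6351) = 309.7447 / 160.0472 = 1.93533

1.94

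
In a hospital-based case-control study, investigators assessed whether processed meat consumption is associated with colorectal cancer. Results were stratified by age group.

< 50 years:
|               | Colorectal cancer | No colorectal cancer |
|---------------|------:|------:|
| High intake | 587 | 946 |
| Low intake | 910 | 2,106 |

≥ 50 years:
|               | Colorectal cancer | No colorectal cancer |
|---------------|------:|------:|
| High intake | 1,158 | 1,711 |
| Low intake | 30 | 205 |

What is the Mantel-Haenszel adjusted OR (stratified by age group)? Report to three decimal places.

1.692

OR_MH = Σ(aᵢdᵢ/nᵢ) / Σ(bᵢcᵢ/nᵢ), where nᵢ is the stratum total.
Stratum 1 (< 50 years): n = 4549; a·d/n = 587·2106/4549 = 271.7569; b·c/n = 946·910/4549 = 189.2416
Stratum 2 (≥ 50 years): n = 3104; a·d/n = 1158·205/3104 = 76.4787; b·c/n = 1711·30/3104 = 16.5367
OR_MH = (271.7569 + 76.4787) / (189.2416 + 16.5367) = 348.2356 / 205.7783 = 1.69229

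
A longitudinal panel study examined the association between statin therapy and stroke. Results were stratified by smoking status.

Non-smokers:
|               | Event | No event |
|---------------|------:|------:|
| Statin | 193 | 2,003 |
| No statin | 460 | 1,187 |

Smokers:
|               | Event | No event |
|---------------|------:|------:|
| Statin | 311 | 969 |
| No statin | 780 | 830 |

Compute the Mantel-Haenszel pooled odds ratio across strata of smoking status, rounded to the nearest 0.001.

0.297

OR_MH = Σ(aᵢdᵢ/nᵢ) / Σ(bᵢcᵢ/nᵢ), where nᵢ is the stratum total.
Stratum 1 (Non-smokers): n = 3843; a·d/n = 193·1187/3843 = 59.6125; b·c/n = 2003·460/3843 = 239.7554
Stratum 2 (Smokers): n = 2890; a·d/n = 311·830/2890 = 89.3183; b·c/n = 969·780/2890 = 261.5294
OR_MH = (59.6125 + 89.3183) / (239.7554 + 261.5294) = 148.9309 / 501.2848 = 0.29710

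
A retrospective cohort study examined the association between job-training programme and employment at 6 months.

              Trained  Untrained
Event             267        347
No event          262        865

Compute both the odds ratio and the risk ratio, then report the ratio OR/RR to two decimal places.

1.44

Reading the table with exposure as columns: a = 267 (Trained, case), b = 262 (Trained, non-case), c = 347 (Untrained, case), d = 865.
OR = (267·865)/(262·347) = 230955/90914 = 2.54037
Risk in exposed = 267/529 = 0.50473; risk in unexposed = 347/1212 = 0.28630; RR = 1.76290
OR/RR = 2.54037 / 1.76290 = 1.44101
The outcome is not rare, so the OR lies further from 1 than the RR.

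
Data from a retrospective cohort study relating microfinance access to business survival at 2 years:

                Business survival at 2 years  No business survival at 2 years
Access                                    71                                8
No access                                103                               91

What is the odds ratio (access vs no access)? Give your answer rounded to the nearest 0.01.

Cells: a = 71, b = 8, c = 103, d = 91.
OR = (a·d)/(b·c) = (71 × 91) / (8 × 103) = 6461 / 824 = 7.84102
The odds of business survival at 2 years are about 7.84 times as high in the access group.

7.84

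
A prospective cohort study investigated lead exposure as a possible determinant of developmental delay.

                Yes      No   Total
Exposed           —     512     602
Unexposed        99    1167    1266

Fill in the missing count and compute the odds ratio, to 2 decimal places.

2.07

The missing cell is in the exposed row: 602 − 512 = 90.
So a = 90, b = 512, c = 99, d = 1167.
OR = (a·d)/(b·c) = (90 × 1167) / (512 × 99) = 105030 / 50688 = 2.07209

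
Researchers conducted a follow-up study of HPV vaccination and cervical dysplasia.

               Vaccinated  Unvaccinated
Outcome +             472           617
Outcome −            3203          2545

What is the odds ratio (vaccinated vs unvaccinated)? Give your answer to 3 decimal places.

0.608

Reading the table with exposure as columns: a = 472 (Vaccinated, case), b = 3203 (Vaccinated, non-case), c = 617 (Unvaccinated, case), d = 2545.
OR = (a·d)/(b·c) = (472 × 2545) / (3203 × 617) = 1201240 / 1976251 = 0.60784
Exposure is associated with lower odds of cervical dysplasia (OR = 0.61 < 1).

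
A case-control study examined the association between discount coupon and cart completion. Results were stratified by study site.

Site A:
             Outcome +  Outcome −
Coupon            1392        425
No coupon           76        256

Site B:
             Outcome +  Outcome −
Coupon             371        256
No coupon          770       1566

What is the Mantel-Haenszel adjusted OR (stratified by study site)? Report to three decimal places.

4.437

OR_MH = Σ(aᵢdᵢ/nᵢ) / Σ(bᵢcᵢ/nᵢ), where nᵢ is the stratum total.
Stratum 1 (Site A): n = 2149; a·d/n = 1392·256/2149 = 165.8222; b·c/n = 425·76/2149 = 15.0302
Stratum 2 (Site B): n = 2963; a·d/n = 371·1566/2963 = 196.0803; b·c/n = 256·770/2963 = 66.5272
OR_MH = (165.8222 + 196.0803) / (15.0302 + 66.5272) = 361.9026 / 81.5574 = 4.43740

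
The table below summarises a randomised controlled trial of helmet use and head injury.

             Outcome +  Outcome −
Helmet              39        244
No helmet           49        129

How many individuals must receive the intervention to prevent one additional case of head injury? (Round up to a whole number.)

8

Risk in treated group = 39/283 = 0.13781; risk in control = 49/178 = 0.27528.
Absolute risk reduction = 0.27528 − 0.13781 = 0.13747
NNT = 1 / ARR = 1 / 0.13747 = 7.274 → round up → 8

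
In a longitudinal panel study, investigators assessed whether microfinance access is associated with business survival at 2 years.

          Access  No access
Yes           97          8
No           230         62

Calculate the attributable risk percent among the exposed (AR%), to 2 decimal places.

Reading the table with exposure as columns: a = 97 (Access, case), b = 230 (Access, non-case), c = 8 (No access, case), d = 62.
Risk in exposed = 97/327 = 0.29664; risk in unexposed = 8/70 = 0.11429.
RR = 0.29664/0.11429 = 2.59557
AR% = (RR − 1)/RR × 100 = (2.59557 − 1)/2.59557 × 100 = 61.4728%

61.47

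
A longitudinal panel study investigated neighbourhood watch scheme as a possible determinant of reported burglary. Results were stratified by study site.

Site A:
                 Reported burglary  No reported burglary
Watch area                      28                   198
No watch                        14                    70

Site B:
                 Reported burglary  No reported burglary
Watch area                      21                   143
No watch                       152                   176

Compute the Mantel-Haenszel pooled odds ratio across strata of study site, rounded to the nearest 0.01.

OR_MH = Σ(aᵢdᵢ/nᵢ) / Σ(bᵢcᵢ/nᵢ), where nᵢ is the stratum total.
Stratum 1 (Site A): n = 310; a·d/n = 28·70/310 = 6.3226; b·c/n = 198·14/310 = 8.9419
Stratum 2 (Site B): n = 492; a·d/n = 21·176/492 = 7.5122; b·c/n = 143·152/492 = 44.1789
OR_MH = (6.3226 + 7.5122) / (8.9419 + 44.1789) = 13.8348 / 53.1208 = 0.26044

0.26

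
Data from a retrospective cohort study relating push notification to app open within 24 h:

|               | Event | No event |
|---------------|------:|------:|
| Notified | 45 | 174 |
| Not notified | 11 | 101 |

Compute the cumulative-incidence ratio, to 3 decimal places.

2.092

Cells: a = 45, b = 174, c = 11, d = 101.
Risk in exposed = 45/219 = 0.20548; risk in unexposed = 11/112 = 0.09821.
RR = 0.20548 / 0.09821 = 2.09215
The risk among the exposed is 2.09 times that among the unexposed.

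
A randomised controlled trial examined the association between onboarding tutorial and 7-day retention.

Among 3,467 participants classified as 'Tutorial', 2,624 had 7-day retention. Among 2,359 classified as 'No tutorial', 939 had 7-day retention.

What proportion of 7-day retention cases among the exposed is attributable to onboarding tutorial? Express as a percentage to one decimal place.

From the description: a = 2624, b = 843, c = 939, d = 1420.
Risk in exposed = 2624/3467 = 0.75685; risk in unexposed = 939/2359 = 0.39805.
RR = 0.75685/0.39805 = 1.90139
AR% = (RR − 1)/RR × 100 = (1.90139 − 1)/1.90139 × 100 = 47.4070%

47.4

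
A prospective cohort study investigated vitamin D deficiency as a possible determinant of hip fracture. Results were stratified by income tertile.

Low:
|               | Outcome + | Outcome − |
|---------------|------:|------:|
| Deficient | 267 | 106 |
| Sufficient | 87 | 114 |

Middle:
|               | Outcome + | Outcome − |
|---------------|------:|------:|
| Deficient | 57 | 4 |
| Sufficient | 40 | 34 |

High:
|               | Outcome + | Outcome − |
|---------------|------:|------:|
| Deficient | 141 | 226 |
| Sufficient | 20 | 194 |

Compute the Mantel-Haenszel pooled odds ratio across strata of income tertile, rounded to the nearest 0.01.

4.57

OR_MH = Σ(aᵢdᵢ/nᵢ) / Σ(bᵢcᵢ/nᵢ), where nᵢ is the stratum total.
Stratum 1 (Low): n = 574; a·d/n = 267·114/574 = 53.0279; b·c/n = 106·87/574 = 16.0662
Stratum 2 (Middle): n = 135; a·d/n = 57·34/135 = 14.3556; b·c/n = 4·40/135 = 1.1852
Stratum 3 (High): n = 581; a·d/n = 141·194/581 = 47.0809; b·c/n = 226·20/581 = 7.7797
OR_MH = (53.0279 + 14.3556 + 47.0809) / (16.0662 + 1.1852 + 7.7797) = 114.4643 / 25.0311 = 4.57289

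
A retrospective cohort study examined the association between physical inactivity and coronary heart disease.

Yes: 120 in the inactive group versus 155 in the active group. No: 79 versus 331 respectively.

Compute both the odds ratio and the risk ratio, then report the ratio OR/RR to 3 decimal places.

1.716

From the description: a = 120, b = 79, c = 155, d = 331.
OR = (120·331)/(79·155) = 39720/12245 = 3.24377
Risk in exposed = 120/199 = 0.60302; risk in unexposed = 155/486 = 0.31893; RR = 1.89074
OR/RR = 3.24377 / 1.89074 = 1.71561
The outcome is not rare, so the OR lies further from 1 than the RR.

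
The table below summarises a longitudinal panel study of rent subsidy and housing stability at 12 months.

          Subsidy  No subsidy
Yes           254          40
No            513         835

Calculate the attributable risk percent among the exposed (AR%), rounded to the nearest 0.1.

86.2

Reading the table with exposure as columns: a = 254 (Subsidy, case), b = 513 (Subsidy, non-case), c = 40 (No subsidy, case), d = 835.
Risk in exposed = 254/767 = 0.33116; risk in unexposed = 40/875 = 0.04571.
RR = 0.33116/0.04571 = 7.24413
AR% = (RR − 1)/RR × 100 = (7.24413 − 1)/7.24413 × 100 = 86.1957%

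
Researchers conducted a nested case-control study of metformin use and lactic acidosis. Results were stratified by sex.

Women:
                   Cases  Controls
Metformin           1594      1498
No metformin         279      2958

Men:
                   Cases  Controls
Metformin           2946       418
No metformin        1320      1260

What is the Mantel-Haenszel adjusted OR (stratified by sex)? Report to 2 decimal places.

OR_MH = Σ(aᵢdᵢ/nᵢ) / Σ(bᵢcᵢ/nᵢ), where nᵢ is the stratum total.
Stratum 1 (Women): n = 6329; a·d/n = 1594·2958/6329 = 744.9916; b·c/n = 1498·279/6329 = 66.0360
Stratum 2 (Men): n = 5944; a·d/n = 2946·1260/5944 = 624.4886; b·c/n = 418·1320/5944 = 92.8264
OR_MH = (744.9916 + 624.4886) / (66.0360 + 92.8264) = 1369.4802 / 158.8624 = 8.62054

8.62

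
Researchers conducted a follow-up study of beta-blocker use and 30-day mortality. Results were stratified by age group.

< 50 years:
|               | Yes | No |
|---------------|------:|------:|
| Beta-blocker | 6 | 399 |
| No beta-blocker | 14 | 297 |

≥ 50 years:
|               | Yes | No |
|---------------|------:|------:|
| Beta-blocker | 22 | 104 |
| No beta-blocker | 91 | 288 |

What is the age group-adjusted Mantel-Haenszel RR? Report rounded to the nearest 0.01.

RR_MH = Σ(aᵢ·n₀ᵢ/nᵢ) / Σ(cᵢ·n₁ᵢ/nᵢ), with n₁ᵢ = aᵢ+bᵢ (exposed), n₀ᵢ = cᵢ+dᵢ (unexposed), nᵢ = n₁ᵢ+n₀ᵢ.
Stratum 1 (< 50 years): n₁ = 405, n₀ = 311, n = 716; a·n₀/n = 6·311/716 = 2.6061; c·n₁/n = 14·405/716 = 7.9190
Stratum 2 (≥ 50 years): n₁ = 126, n₀ = 379, n = 505; a·n₀/n = 22·379/505 = 16.5109; c·n₁/n = 91·126/505 = 22.7050
RR_MH = (2.6061 + 16.5109) / (7.9190 + 22.7050) = 19.1170 / 30.6239 = 0.62425

0.62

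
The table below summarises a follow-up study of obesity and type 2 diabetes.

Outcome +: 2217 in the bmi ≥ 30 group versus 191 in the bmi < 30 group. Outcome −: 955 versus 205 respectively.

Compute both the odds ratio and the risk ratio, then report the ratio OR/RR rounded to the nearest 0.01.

1.72

From the description: a = 2217, b = 955, c = 191, d = 205.
OR = (2217·205)/(955·191) = 454485/182405 = 2.49163
Risk in exposed = 2217/3172 = 0.69893; risk in unexposed = 191/396 = 0.48232; RR = 1.44909
OR/RR = 2.49163 / 1.44909 = 1.71945
The outcome is not rare, so the OR lies further from 1 than the RR.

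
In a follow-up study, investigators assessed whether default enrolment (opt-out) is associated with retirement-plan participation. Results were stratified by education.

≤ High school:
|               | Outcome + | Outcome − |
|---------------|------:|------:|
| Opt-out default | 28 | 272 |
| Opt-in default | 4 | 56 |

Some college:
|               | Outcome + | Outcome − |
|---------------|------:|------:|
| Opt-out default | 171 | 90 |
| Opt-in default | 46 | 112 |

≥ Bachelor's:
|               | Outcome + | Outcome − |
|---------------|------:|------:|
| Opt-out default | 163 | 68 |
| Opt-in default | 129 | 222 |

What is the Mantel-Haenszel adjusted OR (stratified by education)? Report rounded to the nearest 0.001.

4.012

OR_MH = Σ(aᵢdᵢ/nᵢ) / Σ(bᵢcᵢ/nᵢ), where nᵢ is the stratum total.
Stratum 1 (≤ High school): n = 360; a·d/n = 28·56/360 = 4.3556; b·c/n = 272·4/360 = 3.0222
Stratum 2 (Some college): n = 419; a·d/n = 171·112/419 = 45.7088; b·c/n = 90·46/419 = 9.8807
Stratum 3 (≥ Bachelor's): n = 582; a·d/n = 163·222/582 = 62.1753; b·c/n = 68·129/582 = 15.0722
OR_MH = (4.3556 + 45.7088 + 62.1753) / (3.0222 + 9.8807 + 15.0722) = 112.2396 / 27.9751 = 4.01213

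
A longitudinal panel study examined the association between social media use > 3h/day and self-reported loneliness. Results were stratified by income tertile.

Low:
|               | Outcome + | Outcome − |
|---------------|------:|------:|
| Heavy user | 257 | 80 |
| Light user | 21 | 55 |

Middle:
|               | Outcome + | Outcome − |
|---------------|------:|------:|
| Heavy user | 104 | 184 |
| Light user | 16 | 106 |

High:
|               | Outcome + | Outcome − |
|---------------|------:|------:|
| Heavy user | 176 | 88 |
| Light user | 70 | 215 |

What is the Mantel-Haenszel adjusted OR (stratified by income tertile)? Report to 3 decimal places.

5.788

OR_MH = Σ(aᵢdᵢ/nᵢ) / Σ(bᵢcᵢ/nᵢ), where nᵢ is the stratum total.
Stratum 1 (Low): n = 413; a·d/n = 257·55/413 = 34.2252; b·c/n = 80·21/413 = 4.0678
Stratum 2 (Middle): n = 410; a·d/n = 104·106/410 = 26.8878; b·c/n = 184·16/410 = 7.1805
Stratum 3 (High): n = 549; a·d/n = 176·215/549 = 68.9253; b·c/n = 88·70/549 = 11.2204
OR_MH = (34.2252 + 26.8878 + 68.9253) / (4.0678 + 7.1805 + 11.2204) = 130.0383 / 22.4687 = 5.78754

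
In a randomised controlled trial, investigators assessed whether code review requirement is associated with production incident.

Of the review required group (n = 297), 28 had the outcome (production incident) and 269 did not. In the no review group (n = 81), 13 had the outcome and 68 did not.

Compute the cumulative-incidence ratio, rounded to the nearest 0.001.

From the description: a = 28, b = 269, c = 13, d = 68.
Risk in exposed = 28/297 = 0.09428; risk in unexposed = 13/81 = 0.16049.
RR = 0.09428 / 0.16049 = 0.58741
The risk is 41% lower among the exposed than among the unexposed.

0.587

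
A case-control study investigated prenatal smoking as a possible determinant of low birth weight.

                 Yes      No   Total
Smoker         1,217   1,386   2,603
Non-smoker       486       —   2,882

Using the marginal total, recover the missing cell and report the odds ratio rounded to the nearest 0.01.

The missing cell is in the unexposed row: 2882 − 486 = 2396.
So a = 1217, b = 1386, c = 486, d = 2396.
OR = (a·d)/(b·c) = (1217 × 2396) / (1386 × 486) = 2915932 / 673596 = 4.32890

4.33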